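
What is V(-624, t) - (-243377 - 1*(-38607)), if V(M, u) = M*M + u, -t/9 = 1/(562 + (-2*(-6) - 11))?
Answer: 334504189/563 ≈ 5.9415e+5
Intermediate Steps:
t = -9/563 (t = -9/(562 + (-2*(-6) - 11)) = -9/(562 + (12 - 11)) = -9/(562 + 1) = -9/563 ≈ -0.015986)
V(M, u) = u + M² (V(M, u) = M² + u = u + M²)
V(-624, t) - (-243377 - 1*(-38607)) = (-9/563 + (-624)²) - (-243377 - 1*(-38607)) = (-9/563 + 389376) - (-243377 + 38607) = 219218679/563 - 1*(-204770) = 219218679/563 + 204770 = 334504189/563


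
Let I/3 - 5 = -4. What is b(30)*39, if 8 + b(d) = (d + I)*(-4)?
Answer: -5460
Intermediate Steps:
I = 3 (I = 15 + 3*(-4) = 15 - 12 = 3)
b(d) = -20 - 4*d (b(d) = -8 + (d + 3)*(-4) = -8 + (3 + d)*(-4) = -8 + (-12 - 4*d) = -20 - 4*d)
b(30)*39 = (-20 - 4*30)*39 = (-20 - 120)*39 = -140*39 = -5460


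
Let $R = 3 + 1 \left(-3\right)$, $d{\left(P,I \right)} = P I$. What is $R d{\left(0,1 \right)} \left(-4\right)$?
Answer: $0$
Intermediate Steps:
$d{\left(P,I \right)} = I P$
$R = 0$ ($R = 3 - 3 = 0$)
$R d{\left(0,1 \right)} \left(-4\right) = 0 \cdot 1 \cdot 0 \left(-4\right) = 0 \cdot 0 \left(-4\right) = 0 \left(-4\right) = 0$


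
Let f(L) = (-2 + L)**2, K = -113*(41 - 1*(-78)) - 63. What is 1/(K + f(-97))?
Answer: -1/3709 ≈ -0.00026961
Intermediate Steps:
K = -13510 (K = -113*(41 + 78) - 63 = -113*119 - 63 = -13447 - 63 = -13510)
1/(K + f(-97)) = 1/(-13510 + (-2 - 97)**2) = 1/(-13510 + (-99)**2) = 1/(-13510 + 9801) = 1/(-3709) = -1/3709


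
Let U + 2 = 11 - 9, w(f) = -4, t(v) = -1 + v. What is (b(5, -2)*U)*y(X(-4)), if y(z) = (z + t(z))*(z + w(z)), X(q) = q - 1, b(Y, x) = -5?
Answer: 0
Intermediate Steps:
X(q) = -1 + q
y(z) = (-1 + 2*z)*(-4 + z) (y(z) = (z + (-1 + z))*(z - 4) = (-1 + 2*z)*(-4 + z))
U = 0 (U = -2 + (11 - 9) = -2 + 2 = 0)
(b(5, -2)*U)*y(X(-4)) = (-5*0)*(4 - 9*(-1 - 4) + 2*(-1 - 4)**2) = 0*(4 - 9*(-5) + 2*(-5)**2) = 0*(4 + 45 + 2*25) = 0*(4 + 45 + 50) = 0*99 = 0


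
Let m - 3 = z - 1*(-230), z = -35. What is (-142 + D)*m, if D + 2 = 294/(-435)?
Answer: -4153644/145 ≈ -28646.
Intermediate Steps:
D = -388/145 (D = -2 + 294/(-435) = -2 + 294*(-1/435) = -2 - 98/145 = -388/145 ≈ -2.6759)
m = 198 (m = 3 + (-35 - 1*(-230)) = 3 + (-35 + 230) = 3 + 195 = 198)
(-142 + D)*m = (-142 - 388/145)*198 = -20978/145*198 = -4153644/145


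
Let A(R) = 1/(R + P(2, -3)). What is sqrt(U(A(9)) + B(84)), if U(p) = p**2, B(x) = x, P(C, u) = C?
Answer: sqrt(10165)/11 ≈ 9.1656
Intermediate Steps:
A(R) = 1/(2 + R) (A(R) = 1/(R + 2) = 1/(2 + R))
sqrt(U(A(9)) + B(84)) = sqrt((1/(2 + 9))**2 + 84) = sqrt((1/11)**2 + 84) = sqrt(1/121 + 84) = sqrt(10165/121) = sqrt(10165)/11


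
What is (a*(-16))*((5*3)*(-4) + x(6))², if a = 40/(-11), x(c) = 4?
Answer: 2007040/11 ≈ 1.8246e+5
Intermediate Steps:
a = -40/11 (a = 40*(-1/11) = -40/11 ≈ -3.6364)
(a*(-16))*((5*3)*(-4) + x(6))² = (-40/11*(-16))*((5*3)*(-4) + 4)² = 640*(15*(-4) + 4)²/11 = 640*(-60 + 4)²/11 = (640/11)*(-56)² = (640/11)*3136 = 2007040/11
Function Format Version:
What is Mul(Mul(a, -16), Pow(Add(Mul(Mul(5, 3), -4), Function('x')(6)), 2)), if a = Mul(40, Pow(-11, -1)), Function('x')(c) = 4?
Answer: Rational(2007040, 11) ≈ 1.8246e+5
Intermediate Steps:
a = Rational(-40, 11) (a = Mul(40, Rational(-1, 11)) = Rational(-40, 11) ≈ -3.6364)
Mul(Mul(a, -16), Pow(Add(Mul(Mul(5, 3), -4), Function('x')(6)), 2)) = Mul(Mul(Rational(-40, 11), -16), Pow(Add(Mul(Mul(5, 3), -4), 4), 2)) = Mul(Rational(640, 11), Pow(Add(Mul(15, -4), 4), 2)) = Mul(Rational(640, 11), Pow(Add(-60, 4), 2)) = Mul(Rational(640, 11), Pow(-56, 2)) = Mul(Rational(640, 11), 3136) = Rational(2007040, 11)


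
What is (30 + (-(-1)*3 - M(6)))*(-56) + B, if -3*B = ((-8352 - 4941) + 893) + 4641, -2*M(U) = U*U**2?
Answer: -15929/3 ≈ -5309.7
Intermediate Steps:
M(U) = -U**3/2 (M(U) = -U*U**2/2 = -U**3/2)
B = 7759/3 (B = -(((-8352 - 4941) + 893) + 4641)/3 = -((-13293 + 893) + 4641)/3 = -(-12400 + 4641)/3 = -1/3*(-7759) = 7759/3 ≈ 2586.3)
(30 + (-(-1)*3 - M(6)))*(-56) + B = (30 + (-(-1)*3 - (-1)*6**3/2))*(-56) + 7759/3 = (30 + (-1*(-3) - (-1)*216/2))*(-56) + 7759/3 = (30 + (3 - 1*(-108)))*(-56) + 7759/3 = (30 + (3 + 108))*(-56) + 7759/3 = (30 + 111)*(-56) + 7759/3 = 141*(-56) + 7759/3 = -7896 + 7759/3 = -15929/3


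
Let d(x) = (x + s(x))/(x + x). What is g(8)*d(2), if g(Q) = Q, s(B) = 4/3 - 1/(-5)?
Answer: 106/15 ≈ 7.0667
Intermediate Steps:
s(B) = 23/15 (s(B) = 4*(1/3) - 1*(-1/5) = 4/3 + 1/5 = 23/15)
d(x) = (23/15 + x)/(2*x) (d(x) = (x + 23/15)/(x + x) = (23/15 + x)/((2*x)) = (23/15 + x)*(1/(2*x)) = (23/15 + x)/(2*x))
g(8)*d(2) = 8*((1/30)*(23 + 15*2)/2) = 8*((1/30)*(1/2)*(23 + 30)) = 8*((1/30)*(1/2)*53) = 8*(53/60) = 106/15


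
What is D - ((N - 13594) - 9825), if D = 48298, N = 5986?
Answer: 65731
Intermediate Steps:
D - ((N - 13594) - 9825) = 48298 - ((5986 - 13594) - 9825) = 48298 - (-7608 - 9825) = 48298 - 1*(-17433) = 48298 + 17433 = 65731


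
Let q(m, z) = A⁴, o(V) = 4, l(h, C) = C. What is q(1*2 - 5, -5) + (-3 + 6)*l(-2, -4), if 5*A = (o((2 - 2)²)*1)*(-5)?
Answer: 244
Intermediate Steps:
A = -4 (A = ((4*1)*(-5))/5 = (4*(-5))/5 = (⅕)*(-20) = -4)
q(m, z) = 256 (q(m, z) = (-4)⁴ = 256)
q(1*2 - 5, -5) + (-3 + 6)*l(-2, -4) = 256 + (-3 + 6)*(-4) = 256 + 3*(-4) = 256 - 12 = 244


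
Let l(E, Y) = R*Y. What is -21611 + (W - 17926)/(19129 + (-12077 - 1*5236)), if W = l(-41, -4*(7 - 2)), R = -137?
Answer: -19630381/908 ≈ -21619.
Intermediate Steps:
l(E, Y) = -137*Y
W = 2740 (W = -(-548)*(7 - 2) = -(-548)*5 = -137*(-20) = 2740)
-21611 + (W - 17926)/(19129 + (-12077 - 1*5236)) = -21611 + (2740 - 17926)/(19129 + (-12077 - 1*5236)) = -21611 - 15186/(19129 + (-12077 - 5236)) = -21611 - 15186/(19129 - 17313) = -21611 - 15186/1816 = -21611 - 15186*1/1816 = -21611 - 7593/908 = -19630381/908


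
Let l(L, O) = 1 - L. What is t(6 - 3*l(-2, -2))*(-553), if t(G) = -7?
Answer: 3871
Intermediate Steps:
t(6 - 3*l(-2, -2))*(-553) = -7*(-553) = 3871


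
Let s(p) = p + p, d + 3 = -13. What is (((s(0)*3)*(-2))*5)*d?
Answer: 0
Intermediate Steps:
d = -16 (d = -3 - 13 = -16)
s(p) = 2*p
(((s(0)*3)*(-2))*5)*d = ((((2*0)*3)*(-2))*5)*(-16) = (((0*3)*(-2))*5)*(-16) = ((0*(-2))*5)*(-16) = (0*5)*(-16) = 0*(-16) = 0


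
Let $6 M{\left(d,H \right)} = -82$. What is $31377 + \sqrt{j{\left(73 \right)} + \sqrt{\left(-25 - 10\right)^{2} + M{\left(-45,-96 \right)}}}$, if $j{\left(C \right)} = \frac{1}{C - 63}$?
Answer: $31377 + \frac{\sqrt{90 + 300 \sqrt{10902}}}{30} \approx 31383.0$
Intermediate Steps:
$M{\left(d,H \right)} = - \frac{41}{3}$ ($M{\left(d,H \right)} = \frac{1}{6} \left(-82\right) = - \frac{41}{3}$)
$j{\left(C \right)} = \frac{1}{-63 + C}$
$31377 + \sqrt{j{\left(73 \right)} + \sqrt{\left(-25 - 10\right)^{2} + M{\left(-45,-96 \right)}}} = 31377 + \sqrt{\frac{1}{-63 + 73} + \sqrt{\left(-25 - 10\right)^{2} - \frac{41}{3}}} = 31377 + \sqrt{\frac{1}{10} + \sqrt{\left(-35\right)^{2} - \frac{41}{3}}} = 31377 + \sqrt{\frac{1}{10} + \sqrt{1225 - \frac{41}{3}}} = 31377 + \sqrt{\frac{1}{10} + \sqrt{\frac{3634}{3}}} = 31377 + \sqrt{\frac{1}{10} + \frac{\sqrt{10902}}{3}}$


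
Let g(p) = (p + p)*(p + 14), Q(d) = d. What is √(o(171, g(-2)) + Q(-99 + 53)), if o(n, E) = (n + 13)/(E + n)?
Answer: I*√673302/123 ≈ 6.6711*I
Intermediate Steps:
g(p) = 2*p*(14 + p) (g(p) = (2*p)*(14 + p) = 2*p*(14 + p))
o(n, E) = (13 + n)/(E + n)
√(o(171, g(-2)) + Q(-99 + 53)) = √((13 + 171)/(2*(-2)*(14 - 2) + 171) + (-99 + 53)) = √(184/(2*(-2)*12 + 171) - 46) = √(184/(-48 + 171) - 46) = √(184/123 - 46) = √(-5474/123) = I*√673302/123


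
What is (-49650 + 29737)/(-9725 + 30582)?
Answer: -19913/20857 ≈ -0.95474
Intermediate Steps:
(-49650 + 29737)/(-9725 + 30582) = -19913/20857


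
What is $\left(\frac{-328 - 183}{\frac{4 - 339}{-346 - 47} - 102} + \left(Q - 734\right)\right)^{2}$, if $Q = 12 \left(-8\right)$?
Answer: $\frac{1075348515345049}{1580142001} \approx 6.8054 \cdot 10^{5}$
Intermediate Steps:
$Q = -96$
$\left(\frac{-328 - 183}{\frac{4 - 339}{-346 - 47} - 102} + \left(Q - 734\right)\right)^{2} = \left(\frac{-328 - 183}{\frac{4 - 339}{-346 - 47} - 102} - 830\right)^{2} = \left(- \frac{511}{- \frac{335}{-393} - 102} - 830\right)^{2} = \left(- \frac{511}{\left(-335\right) \left(- \frac{1}{393}\right) - 102} - 830\right)^{2} = \left(- \frac{511}{\frac{335}{393} - 102} - 830\right)^{2} = \left(- \frac{511}{- \frac{39751}{393}} - 830\right)^{2} = \left(\left(-511\right) \left(- \frac{393}{39751}\right) - 830\right)^{2} = \left(\frac{200823}{39751} - 830\right)^{2} = \left(- \frac{32792507}{39751}\right)^{2} = \frac{1075348515345049}{1580142001}$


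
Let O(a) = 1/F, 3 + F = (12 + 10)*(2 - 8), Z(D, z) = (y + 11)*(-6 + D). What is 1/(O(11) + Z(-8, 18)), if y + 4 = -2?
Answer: -135/9451 ≈ -0.014284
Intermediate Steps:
y = -6 (y = -4 - 2 = -6)
Z(D, z) = -30 + 5*D (Z(D, z) = (-6 + 11)*(-6 + D) = 5*(-6 + D) = -30 + 5*D)
F = -135 (F = -3 + (12 + 10)*(2 - 8) = -3 + 22*(-6) = -3 - 132 = -135)
O(a) = -1/135 (O(a) = 1/(-135) = 1*(-1/135) = -1/135)
1/(O(11) + Z(-8, 18)) = 1/(-1/135 + (-30 + 5*(-8))) = 1/(-1/135 + (-30 - 40)) = 1/(-1/135 - 70) = 1/(-9451/135) = -135/9451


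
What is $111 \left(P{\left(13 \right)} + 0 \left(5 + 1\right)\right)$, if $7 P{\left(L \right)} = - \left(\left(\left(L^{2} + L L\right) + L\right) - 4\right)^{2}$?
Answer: $- \frac{13365399}{7} \approx -1.9093 \cdot 10^{6}$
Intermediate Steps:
$P{\left(L \right)} = - \frac{\left(-4 + L + 2 L^{2}\right)^{2}}{7}$ ($P{\left(L \right)} = \frac{\left(-1\right) \left(\left(\left(L^{2} + L L\right) + L\right) - 4\right)^{2}}{7} = \frac{\left(-1\right) \left(\left(\left(L^{2} + L^{2}\right) + L\right) - 4\right)^{2}}{7} = \frac{\left(-1\right) \left(\left(2 L^{2} + L\right) - 4\right)^{2}}{7} = \frac{\left(-1\right) \left(\left(L + 2 L^{2}\right) - 4\right)^{2}}{7} = \frac{\left(-1\right) \left(-4 + L + 2 L^{2}\right)^{2}}{7} = - \frac{\left(-4 + L + 2 L^{2}\right)^{2}}{7}$)
$111 \left(P{\left(13 \right)} + 0 \left(5 + 1\right)\right) = 111 \left(- \frac{\left(-4 + 13 + 2 \cdot 13^{2}\right)^{2}}{7} + 0 \left(5 + 1\right)\right) = 111 \left(- \frac{\left(-4 + 13 + 2 \cdot 169\right)^{2}}{7} + 0 \cdot 6\right) = 111 \left(- \frac{\left(-4 + 13 + 338\right)^{2}}{7} + 0\right) = 111 \left(- \frac{347^{2}}{7} + 0\right) = 111 \left(\left(- \frac{1}{7}\right) 120409 + 0\right) = 111 \left(- \frac{120409}{7} + 0\right) = 111 \left(- \frac{120409}{7}\right) = - \frac{13365399}{7}$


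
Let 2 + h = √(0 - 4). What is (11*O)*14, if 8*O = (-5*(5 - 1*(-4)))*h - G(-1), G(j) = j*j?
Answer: 6853/4 - 3465*I/2 ≈ 1713.3 - 1732.5*I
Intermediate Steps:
h = -2 + 2*I (h = -2 + √(0 - 4) = -2 + √(-4) = -2 + 2*I ≈ -2.0 + 2.0*I)
G(j) = j²
O = 89/8 - 45*I/4 (O = ((-5*(5 - 1*(-4)))*(-2 + 2*I) - 1*(-1)²)/8 = ((-5*(5 + 4))*(-2 + 2*I) - 1*1)/8 = ((-5*9)*(-2 + 2*I) - 1)/8 = (-45*(-2 + 2*I) - 1)/8 = ((90 - 90*I) - 1)/8 = (89 - 90*I)/8 = 89/8 - 45*I/4 ≈ 11.125 - 11.25*I)
(11*O)*14 = (11*(89/8 - 45*I/4))*14 = (979/8 - 495*I/4)*14 = 6853/4 - 3465*I/2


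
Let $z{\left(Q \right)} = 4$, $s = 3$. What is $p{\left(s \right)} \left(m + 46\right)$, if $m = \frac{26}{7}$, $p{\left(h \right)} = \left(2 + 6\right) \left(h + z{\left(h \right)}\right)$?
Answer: $2784$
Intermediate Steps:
$p{\left(h \right)} = 32 + 8 h$ ($p{\left(h \right)} = \left(2 + 6\right) \left(h + 4\right) = 8 \left(4 + h\right) = 32 + 8 h$)
$m = \frac{26}{7}$ ($m = 26 \cdot \frac{1}{7} = \frac{26}{7} \approx 3.7143$)
$p{\left(s \right)} \left(m + 46\right) = \left(32 + 8 \cdot 3\right) \left(\frac{26}{7} + 46\right) = \left(32 + 24\right) \frac{348}{7} = 56 \cdot \frac{348}{7} = 2784$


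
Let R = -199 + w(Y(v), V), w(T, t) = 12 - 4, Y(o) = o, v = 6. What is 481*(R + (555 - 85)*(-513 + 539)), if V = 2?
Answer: 5785949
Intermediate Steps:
w(T, t) = 8
R = -191 (R = -199 + 8 = -191)
481*(R + (555 - 85)*(-513 + 539)) = 481*(-191 + (555 - 85)*(-513 + 539)) = 481*(-191 + 470*26) = 481*(-191 + 12220) = 481*12029 = 5785949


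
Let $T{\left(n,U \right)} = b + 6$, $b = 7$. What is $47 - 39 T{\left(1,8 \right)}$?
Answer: $-460$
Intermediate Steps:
$T{\left(n,U \right)} = 13$ ($T{\left(n,U \right)} = 7 + 6 = 13$)
$47 - 39 T{\left(1,8 \right)} = 47 - 507 = -460$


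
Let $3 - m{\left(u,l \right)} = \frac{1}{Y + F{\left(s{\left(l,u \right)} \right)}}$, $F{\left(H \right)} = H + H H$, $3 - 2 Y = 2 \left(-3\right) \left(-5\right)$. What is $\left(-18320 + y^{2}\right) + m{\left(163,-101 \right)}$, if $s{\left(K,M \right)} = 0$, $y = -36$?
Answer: $- \frac{459565}{27} \approx -17021.0$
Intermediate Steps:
$Y = - \frac{27}{2}$ ($Y = \frac{3}{2} - \frac{2 \left(-3\right) \left(-5\right)}{2} = \frac{3}{2} - \frac{\left(-6\right) \left(-5\right)}{2} = \frac{3}{2} - 15 = - \frac{27}{2} \approx -13.5$)
$F{\left(H \right)} = H + H^{2}$
$m{\left(u,l \right)} = \frac{83}{27}$ ($m{\left(u,l \right)} = 3 - \frac{1}{- \frac{27}{2} + 0 \left(1 + 0\right)} = 3 - \frac{1}{- \frac{27}{2} + 0 \cdot 1} = 3 - \frac{1}{- \frac{27}{2} + 0} = 3 - \frac{1}{- \frac{27}{2}} = 3 - - \frac{2}{27} = 3 + \frac{2}{27} = \frac{83}{27}$)
$\left(-18320 + y^{2}\right) + m{\left(163,-101 \right)} = \left(-18320 + \left(-36\right)^{2}\right) + \frac{83}{27} = \left(-18320 + 1296\right) + \frac{83}{27} = -17024 + \frac{83}{27} = - \frac{459565}{27}$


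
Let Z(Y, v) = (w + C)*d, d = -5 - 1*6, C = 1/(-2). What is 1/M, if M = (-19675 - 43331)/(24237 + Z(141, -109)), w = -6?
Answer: -48617/126012 ≈ -0.38581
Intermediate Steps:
C = -½ ≈ -0.50000
d = -11 (d = -5 - 6 = -11)
Z(Y, v) = 143/2 (Z(Y, v) = (-6 - ½)*(-11) = -13/2*(-11) = 143/2)
M = -126012/48617 (M = (-19675 - 43331)/(24237 + 143/2) = -63006/48617/2 = -63006*2/48617 = -126012/48617 ≈ -2.5919)
1/M = 1/(-126012/48617) = -48617/126012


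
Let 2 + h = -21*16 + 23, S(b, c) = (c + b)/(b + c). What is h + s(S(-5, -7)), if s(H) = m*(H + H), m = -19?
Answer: -353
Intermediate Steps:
S(b, c) = 1 (S(b, c) = (b + c)/(b + c) = 1)
s(H) = -38*H (s(H) = -19*(H + H) = -38*H)
h = -315 (h = -2 + (-21*16 + 23) = -2 + (-336 + 23) = -2 - 313 = -315)
h + s(S(-5, -7)) = -315 - 38*1 = -315 - 38 = -353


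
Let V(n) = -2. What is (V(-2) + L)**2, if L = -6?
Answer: 64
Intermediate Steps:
(V(-2) + L)**2 = (-2 - 6)**2 = (-8)**2 = 64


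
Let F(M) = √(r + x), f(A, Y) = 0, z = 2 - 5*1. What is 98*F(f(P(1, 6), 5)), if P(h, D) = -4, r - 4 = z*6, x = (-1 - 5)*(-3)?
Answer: 196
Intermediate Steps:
x = 18 (x = -6*(-3) = 18)
z = -3 (z = 2 - 5 = -3)
r = -14 (r = 4 - 3*6 = 4 - 18 = -14)
F(M) = 2 (F(M) = √(-14 + 18) = √4 = 2)
98*F(f(P(1, 6), 5)) = 98*2 = 196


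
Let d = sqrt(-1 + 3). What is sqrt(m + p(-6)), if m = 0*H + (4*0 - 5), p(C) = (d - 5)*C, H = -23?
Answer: sqrt(25 - 6*sqrt(2)) ≈ 4.0638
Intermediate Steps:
d = sqrt(2) ≈ 1.4142
p(C) = C*(-5 + sqrt(2)) (p(C) = (sqrt(2) - 5)*C = (-5 + sqrt(2))*C = C*(-5 + sqrt(2)))
m = -5 (m = 0*(-23) + (4*0 - 5) = 0 + (0 - 5) = 0 - 5 = -5)
sqrt(m + p(-6)) = sqrt(-5 - 6*(-5 + sqrt(2))) = sqrt(-5 + (30 - 6*sqrt(2))) = sqrt(25 - 6*sqrt(2))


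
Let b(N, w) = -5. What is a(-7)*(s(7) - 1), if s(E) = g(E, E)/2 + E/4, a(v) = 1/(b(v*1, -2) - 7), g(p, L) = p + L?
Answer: -31/48 ≈ -0.64583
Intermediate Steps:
g(p, L) = L + p
a(v) = -1/12 (a(v) = 1/(-5 - 7) = 1/(-12) = -1/12)
s(E) = 5*E/4 (s(E) = (E + E)/2 + E/4 = (2*E)*(½) + E*(¼) = E + E/4 = 5*E/4)
a(-7)*(s(7) - 1) = -((5/4)*7 - 1)/12 = -(35/4 - 1)/12 = -1/12*31/4 = -31/48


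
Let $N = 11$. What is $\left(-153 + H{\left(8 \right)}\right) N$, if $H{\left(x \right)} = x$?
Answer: $-1595$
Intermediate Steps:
$\left(-153 + H{\left(8 \right)}\right) N = \left(-153 + 8\right) 11 = \left(-145\right) 11 = -1595$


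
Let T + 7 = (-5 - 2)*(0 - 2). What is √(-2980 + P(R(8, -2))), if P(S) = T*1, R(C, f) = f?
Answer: I*√2973 ≈ 54.525*I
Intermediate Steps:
T = 7 (T = -7 + (-5 - 2)*(0 - 2) = -7 - 7*(-2) = -7 + 14 = 7)
P(S) = 7 (P(S) = 7*1 = 7)
√(-2980 + P(R(8, -2))) = √(-2980 + 7) = √(-2973) = I*√2973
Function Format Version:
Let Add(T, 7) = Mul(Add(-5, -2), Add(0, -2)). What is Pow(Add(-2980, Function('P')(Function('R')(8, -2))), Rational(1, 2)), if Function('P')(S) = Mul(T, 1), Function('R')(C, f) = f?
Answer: Mul(I, Pow(2973, Rational(1, 2))) ≈ Mul(54.525, I)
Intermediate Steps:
T = 7 (T = Add(-7, Mul(Add(-5, -2), Add(0, -2))) = Add(-7, Mul(-7, -2)) = Add(-7, 14) = 7)
Function('P')(S) = 7 (Function('P')(S) = Mul(7, 1) = 7)
Pow(Add(-2980, Function('P')(Function('R')(8, -2))), Rational(1, 2)) = Pow(Add(-2980, 7), Rational(1, 2)) = Pow(-2973, Rational(1, 2)) = Mul(I, Pow(2973, Rational(1, 2)))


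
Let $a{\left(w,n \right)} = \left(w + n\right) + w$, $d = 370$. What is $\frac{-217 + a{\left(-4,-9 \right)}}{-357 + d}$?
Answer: $-18$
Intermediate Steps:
$a{\left(w,n \right)} = n + 2 w$ ($a{\left(w,n \right)} = \left(n + w\right) + w = n + 2 w$)
$\frac{-217 + a{\left(-4,-9 \right)}}{-357 + d} = \frac{-217 + \left(-9 + 2 \left(-4\right)\right)}{-357 + 370} = \frac{-217 - 17}{13} = \left(-217 - 17\right) \frac{1}{13} = \left(-234\right) \frac{1}{13} = -18$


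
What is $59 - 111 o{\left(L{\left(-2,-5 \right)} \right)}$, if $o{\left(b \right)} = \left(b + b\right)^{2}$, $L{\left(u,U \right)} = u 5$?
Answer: $-44341$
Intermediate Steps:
$L{\left(u,U \right)} = 5 u$
$o{\left(b \right)} = 4 b^{2}$ ($o{\left(b \right)} = \left(2 b\right)^{2} = 4 b^{2}$)
$59 - 111 o{\left(L{\left(-2,-5 \right)} \right)} = 59 - 111 \cdot 4 \left(5 \left(-2\right)\right)^{2} = 59 - 111 \cdot 4 \left(-10\right)^{2} = 59 - 111 \cdot 4 \cdot 100 = 59 - 44400 = -44341$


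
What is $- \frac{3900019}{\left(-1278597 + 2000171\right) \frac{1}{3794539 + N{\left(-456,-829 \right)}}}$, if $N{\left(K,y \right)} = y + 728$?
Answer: $- \frac{7399190147161}{360787} \approx -2.0508 \cdot 10^{7}$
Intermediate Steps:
$N{\left(K,y \right)} = 728 + y$
$- \frac{3900019}{\left(-1278597 + 2000171\right) \frac{1}{3794539 + N{\left(-456,-829 \right)}}} = - \frac{3900019}{\left(-1278597 + 2000171\right) \frac{1}{3794539 + \left(728 - 829\right)}} = - \frac{3900019}{721574 \frac{1}{3794539 - 101}} = - \frac{3900019}{721574 \cdot \frac{1}{3794438}} = - \frac{3900019}{\frac{360787}{1897219}} = \left(-3900019\right) \frac{1897219}{360787} = - \frac{7399190147161}{360787}$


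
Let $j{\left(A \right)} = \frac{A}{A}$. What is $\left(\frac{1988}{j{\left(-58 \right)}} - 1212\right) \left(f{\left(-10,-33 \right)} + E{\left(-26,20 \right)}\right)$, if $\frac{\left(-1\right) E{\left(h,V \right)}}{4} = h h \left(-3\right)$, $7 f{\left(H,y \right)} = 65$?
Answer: $\frac{44114824}{7} \approx 6.3021 \cdot 10^{6}$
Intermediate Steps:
$f{\left(H,y \right)} = \frac{65}{7}$ ($f{\left(H,y \right)} = \frac{1}{7} \cdot 65 = \frac{65}{7}$)
$E{\left(h,V \right)} = 12 h^{2}$ ($E{\left(h,V \right)} = - 4 h h \left(-3\right) = - 4 h^{2} \left(-3\right) = - 4 \left(- 3 h^{2}\right) = 12 h^{2}$)
$j{\left(A \right)} = 1$
$\left(\frac{1988}{j{\left(-58 \right)}} - 1212\right) \left(f{\left(-10,-33 \right)} + E{\left(-26,20 \right)}\right) = \left(\frac{1988}{1} - 1212\right) \left(\frac{65}{7} + 12 \left(-26\right)^{2}\right) = \left(1988 \cdot 1 - 1212\right) \left(\frac{65}{7} + 12 \cdot 676\right) = \left(1988 - 1212\right) \left(\frac{65}{7} + 8112\right) = 776 \cdot \frac{56849}{7} = \frac{44114824}{7}$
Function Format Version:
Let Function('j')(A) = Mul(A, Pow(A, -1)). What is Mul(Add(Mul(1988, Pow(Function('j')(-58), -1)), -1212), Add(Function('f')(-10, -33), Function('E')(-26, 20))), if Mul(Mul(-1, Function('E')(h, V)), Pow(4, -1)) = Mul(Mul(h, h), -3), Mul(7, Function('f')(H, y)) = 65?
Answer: Rational(44114824, 7) ≈ 6.3021e+6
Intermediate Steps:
Function('f')(H, y) = Rational(65, 7) (Function('f')(H, y) = Mul(Rational(1, 7), 65) = Rational(65, 7))
Function('E')(h, V) = Mul(12, Pow(h, 2)) (Function('E')(h, V) = Mul(-4, Mul(Mul(h, h), -3)) = Mul(-4, Mul(Pow(h, 2), -3)) = Mul(-4, Mul(-3, Pow(h, 2))) = Mul(12, Pow(h, 2)))
Function('j')(A) = 1
Mul(Add(Mul(1988, Pow(Function('j')(-58), -1)), -1212), Add(Function('f')(-10, -33), Function('E')(-26, 20))) = Mul(Add(Mul(1988, Pow(1, -1)), -1212), Add(Rational(65, 7), Mul(12, Pow(-26, 2)))) = Mul(Add(Mul(1988, 1), -1212), Add(Rational(65, 7), Mul(12, 676))) = Mul(Add(1988, -1212), Add(Rational(65, 7), 8112)) = Mul(776, Rational(56849, 7)) = Rational(44114824, 7)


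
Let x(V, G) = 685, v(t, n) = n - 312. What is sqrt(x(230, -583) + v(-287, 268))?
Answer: sqrt(641) ≈ 25.318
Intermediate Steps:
v(t, n) = -312 + n
sqrt(x(230, -583) + v(-287, 268)) = sqrt(685 + (-312 + 268)) = sqrt(685 - 44) = sqrt(641)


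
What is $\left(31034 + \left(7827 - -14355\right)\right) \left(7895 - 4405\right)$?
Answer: $185723840$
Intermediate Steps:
$\left(31034 + \left(7827 - -14355\right)\right) \left(7895 - 4405\right) = \left(31034 + \left(7827 + 14355\right)\right) 3490 = \left(31034 + 22182\right) 3490 = 53216 \cdot 3490 = 185723840$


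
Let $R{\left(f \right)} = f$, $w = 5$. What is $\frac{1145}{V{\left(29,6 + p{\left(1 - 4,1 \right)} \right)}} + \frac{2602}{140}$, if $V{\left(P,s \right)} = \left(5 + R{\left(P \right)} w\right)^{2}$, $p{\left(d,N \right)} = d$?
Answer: $\frac{587053}{31500} \approx 18.637$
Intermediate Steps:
$V{\left(P,s \right)} = \left(5 + 5 P\right)^{2}$ ($V{\left(P,s \right)} = \left(5 + P 5\right)^{2} = \left(5 + 5 P\right)^{2}$)
$\frac{1145}{V{\left(29,6 + p{\left(1 - 4,1 \right)} \right)}} + \frac{2602}{140} = \frac{1145}{25 \left(1 + 29\right)^{2}} + \frac{2602}{140} = \frac{1145}{25 \cdot 30^{2}} + 2602 \cdot \frac{1}{140} = \frac{1145}{25 \cdot 900} + \frac{1301}{70} = \frac{1145}{22500} + \frac{1301}{70} = 1145 \cdot \frac{1}{22500} + \frac{1301}{70} = \frac{229}{4500} + \frac{1301}{70} = \frac{587053}{31500}$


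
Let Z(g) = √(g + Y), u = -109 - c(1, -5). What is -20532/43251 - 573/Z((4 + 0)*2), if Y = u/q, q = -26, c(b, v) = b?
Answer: -6844/14417 - 191*√2067/53 ≈ -164.32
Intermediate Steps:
u = -110 (u = -109 - 1*1 = -109 - 1 = -110)
Y = 55/13 (Y = -110/(-26) = -110*(-1/26) = 55/13 ≈ 4.2308)
Z(g) = √(55/13 + g) (Z(g) = √(g + 55/13) = √(55/13 + g))
-20532/43251 - 573/Z((4 + 0)*2) = -20532/43251 - 573*13/√(715 + 169*((4 + 0)*2)) = -20532*1/43251 - 573*13/√(715 + 169*(4*2)) = -6844/14417 - 573*13/√(715 + 169*8) = -6844/14417 - 573*13/√(715 + 1352) = -6844/14417 - 573*√2067/159 = -6844/14417 - 191*√2067/53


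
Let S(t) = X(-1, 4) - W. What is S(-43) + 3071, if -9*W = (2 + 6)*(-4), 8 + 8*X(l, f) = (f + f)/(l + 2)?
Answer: 27607/9 ≈ 3067.4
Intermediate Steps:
X(l, f) = -1 + f/(4*(2 + l)) (X(l, f) = -1 + ((f + f)/(l + 2))/8 = -1 + ((2*f)/(2 + l))/8 = -1 + (2*f/(2 + l))/8 = -1 + f/(4*(2 + l)))
W = 32/9 (W = -(2 + 6)*(-4)/9 = -8*(-4)/9 = -⅑*(-32) = 32/9 ≈ 3.5556)
S(t) = -32/9 (S(t) = (-2 - 1*(-1) + (¼)*4)/(2 - 1) - 1*32/9 = (-2 + 1 + 1)/1 - 32/9 = 1*0 - 32/9 = 0 - 32/9 = -32/9)
S(-43) + 3071 = -32/9 + 3071 = 27607/9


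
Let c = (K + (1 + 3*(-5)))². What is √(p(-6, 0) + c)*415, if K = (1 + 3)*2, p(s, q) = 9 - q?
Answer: 1245*√5 ≈ 2783.9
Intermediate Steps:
K = 8 (K = 4*2 = 8)
c = 36 (c = (8 + (1 + 3*(-5)))² = (8 + (1 - 15))² = (8 - 14)² = (-6)² = 36)
√(p(-6, 0) + c)*415 = √((9 - 1*0) + 36)*415 = √((9 + 0) + 36)*415 = √(9 + 36)*415 = √45*415 = (3*√5)*415 = 1245*√5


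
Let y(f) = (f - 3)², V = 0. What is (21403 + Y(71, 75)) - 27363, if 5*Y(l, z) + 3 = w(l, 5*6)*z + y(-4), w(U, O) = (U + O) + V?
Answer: -22179/5 ≈ -4435.8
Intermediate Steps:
y(f) = (-3 + f)²
w(U, O) = O + U (w(U, O) = (U + O) + 0 = (O + U) + 0 = O + U)
Y(l, z) = 46/5 + z*(30 + l)/5 (Y(l, z) = -⅗ + ((5*6 + l)*z + (-3 - 4)²)/5 = -⅗ + ((30 + l)*z + (-7)²)/5 = -⅗ + (z*(30 + l) + 49)/5 = -⅗ + (49 + z*(30 + l))/5 = -⅗ + (49/5 + z*(30 + l)/5) = 46/5 + z*(30 + l)/5)
(21403 + Y(71, 75)) - 27363 = (21403 + (46/5 + (⅕)*75*(30 + 71))) - 27363 = (21403 + (46/5 + (⅕)*75*101)) - 27363 = (21403 + (46/5 + 1515)) - 27363 = (21403 + 7621/5) - 27363 = 114636/5 - 27363 = -22179/5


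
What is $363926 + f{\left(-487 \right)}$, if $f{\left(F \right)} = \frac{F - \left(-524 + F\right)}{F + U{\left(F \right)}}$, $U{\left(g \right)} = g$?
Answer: $\frac{177231700}{487} \approx 3.6393 \cdot 10^{5}$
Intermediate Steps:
$f{\left(F \right)} = \frac{262}{F}$ ($f{\left(F \right)} = \frac{F - \left(-524 + F\right)}{F + F} = \frac{524}{2 F} = 524 \frac{1}{2 F} = \frac{262}{F}$)
$363926 + f{\left(-487 \right)} = 363926 + \frac{262}{-487} = 363926 + 262 \left(- \frac{1}{487}\right) = 363926 - \frac{262}{487} = \frac{177231700}{487}$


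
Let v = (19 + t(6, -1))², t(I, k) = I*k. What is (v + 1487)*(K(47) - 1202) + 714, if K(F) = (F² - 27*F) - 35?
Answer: -491118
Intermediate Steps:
K(F) = -35 + F² - 27*F
v = 169 (v = (19 + 6*(-1))² = (19 - 6)² = 13² = 169)
(v + 1487)*(K(47) - 1202) + 714 = (169 + 1487)*((-35 + 47² - 27*47) - 1202) + 714 = 1656*((-35 + 2209 - 1269) - 1202) + 714 = 1656*(905 - 1202) + 714 = 1656*(-297) + 714 = -491832 + 714 = -491118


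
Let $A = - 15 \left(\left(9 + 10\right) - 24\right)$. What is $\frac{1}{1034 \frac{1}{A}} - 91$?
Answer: $- \frac{94019}{1034} \approx -90.927$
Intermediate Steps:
$A = 75$ ($A = - 15 \left(19 - 24\right) = \left(-15\right) \left(-5\right) = 75$)
$\frac{1}{1034 \frac{1}{A}} - 91 = \frac{1}{1034 \cdot \frac{1}{75}} - 91 = \frac{1}{\frac{1034}{75}} - 91 = \frac{75}{1034} - 91 = - \frac{94019}{1034}$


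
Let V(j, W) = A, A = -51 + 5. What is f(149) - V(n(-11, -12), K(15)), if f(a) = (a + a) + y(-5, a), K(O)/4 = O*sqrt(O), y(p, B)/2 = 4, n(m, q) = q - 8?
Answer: 352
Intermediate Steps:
A = -46
n(m, q) = -8 + q
y(p, B) = 8 (y(p, B) = 2*4 = 8)
K(O) = 4*O**(3/2) (K(O) = 4*(O*sqrt(O)) = 4*O**(3/2))
V(j, W) = -46
f(a) = 8 + 2*a (f(a) = (a + a) + 8 = 2*a + 8 = 8 + 2*a)
f(149) - V(n(-11, -12), K(15)) = (8 + 2*149) - 1*(-46) = (8 + 298) + 46 = 306 + 46 = 352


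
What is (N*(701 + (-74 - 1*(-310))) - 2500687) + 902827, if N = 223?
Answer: -1388909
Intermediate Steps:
(N*(701 + (-74 - 1*(-310))) - 2500687) + 902827 = (223*(701 + (-74 - 1*(-310))) - 2500687) + 902827 = (223*(701 + (-74 + 310)) - 2500687) + 902827 = (223*(701 + 236) - 2500687) + 902827 = (223*937 - 2500687) + 902827 = (208951 - 2500687) + 902827 = -2291736 + 902827 = -1388909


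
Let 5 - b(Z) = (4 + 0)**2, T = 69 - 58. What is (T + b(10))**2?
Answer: 0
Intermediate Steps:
T = 11
b(Z) = -11 (b(Z) = 5 - (4 + 0)**2 = 5 - 1*4**2 = 5 - 1*16 = 5 - 16 = -11)
(T + b(10))**2 = (11 - 11)**2 = 0**2 = 0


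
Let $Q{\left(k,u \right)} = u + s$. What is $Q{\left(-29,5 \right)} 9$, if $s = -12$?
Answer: $-63$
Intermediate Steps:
$Q{\left(k,u \right)} = -12 + u$ ($Q{\left(k,u \right)} = u - 12 = -12 + u$)
$Q{\left(-29,5 \right)} 9 = \left(-12 + 5\right) 9 = \left(-7\right) 9 = -63$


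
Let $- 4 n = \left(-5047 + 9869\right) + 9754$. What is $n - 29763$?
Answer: $-33407$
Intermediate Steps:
$n = -3644$ ($n = - \frac{\left(-5047 + 9869\right) + 9754}{4} = - \frac{4822 + 9754}{4} = \left(- \frac{1}{4}\right) 14576 = -3644$)
$n - 29763 = -3644 - 29763 = -33407$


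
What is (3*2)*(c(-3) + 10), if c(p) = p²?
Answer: 114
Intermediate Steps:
(3*2)*(c(-3) + 10) = (3*2)*((-3)² + 10) = 6*(9 + 10) = 6*19 = 114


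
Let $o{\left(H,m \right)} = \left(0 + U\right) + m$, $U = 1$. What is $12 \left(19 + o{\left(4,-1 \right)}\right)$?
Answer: $228$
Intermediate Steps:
$o{\left(H,m \right)} = 1 + m$ ($o{\left(H,m \right)} = \left(0 + 1\right) + m = 1 + m$)
$12 \left(19 + o{\left(4,-1 \right)}\right) = 12 \left(19 + \left(1 - 1\right)\right) = 12 \left(19 + 0\right) = 12 \cdot 19 = 228$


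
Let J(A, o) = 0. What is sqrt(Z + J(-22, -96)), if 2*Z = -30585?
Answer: I*sqrt(61170)/2 ≈ 123.66*I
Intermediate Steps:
Z = -30585/2 (Z = (1/2)*(-30585) = -30585/2 ≈ -15293.)
sqrt(Z + J(-22, -96)) = sqrt(-30585/2 + 0) = sqrt(-30585/2) = I*sqrt(61170)/2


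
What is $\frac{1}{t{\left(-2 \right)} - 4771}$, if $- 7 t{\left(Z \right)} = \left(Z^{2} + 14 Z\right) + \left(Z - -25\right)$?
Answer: $- \frac{7}{33396} \approx -0.00020961$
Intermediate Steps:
$t{\left(Z \right)} = - \frac{25}{7} - \frac{15 Z}{7} - \frac{Z^{2}}{7}$ ($t{\left(Z \right)} = - \frac{\left(Z^{2} + 14 Z\right) + \left(Z - -25\right)}{7} = - \frac{\left(Z^{2} + 14 Z\right) + \left(Z + 25\right)}{7} = - \frac{\left(Z^{2} + 14 Z\right) + \left(25 + Z\right)}{7} = - \frac{25 + Z^{2} + 15 Z}{7} = - \frac{25}{7} - \frac{15 Z}{7} - \frac{Z^{2}}{7}$)
$\frac{1}{t{\left(-2 \right)} - 4771} = \frac{1}{\left(- \frac{25}{7} - - \frac{30}{7} - \frac{\left(-2\right)^{2}}{7}\right) - 4771} = \frac{1}{\left(- \frac{25}{7} + \frac{30}{7} - \frac{4}{7}\right) - 4771} = \frac{1}{\frac{1}{7} - 4771} = \frac{1}{- \frac{33396}{7}} = - \frac{7}{33396}$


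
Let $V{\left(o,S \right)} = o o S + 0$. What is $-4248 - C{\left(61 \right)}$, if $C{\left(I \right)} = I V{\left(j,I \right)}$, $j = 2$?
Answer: $-19132$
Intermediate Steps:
$V{\left(o,S \right)} = S o^{2}$ ($V{\left(o,S \right)} = o^{2} S + 0 = S o^{2} + 0 = S o^{2}$)
$C{\left(I \right)} = 4 I^{2}$ ($C{\left(I \right)} = I I 2^{2} = I I 4 = I 4 I = 4 I^{2}$)
$-4248 - C{\left(61 \right)} = -4248 - 4 \cdot 61^{2} = -4248 - 4 \cdot 3721 = -4248 - 14884 = -19132$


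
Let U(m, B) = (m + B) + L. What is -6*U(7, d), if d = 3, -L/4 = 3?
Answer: 12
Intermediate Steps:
L = -12 (L = -4*3 = -12)
U(m, B) = -12 + B + m (U(m, B) = (m + B) - 12 = (B + m) - 12 = -12 + B + m)
-6*U(7, d) = -6*(-12 + 3 + 7) = -6*(-2) = 12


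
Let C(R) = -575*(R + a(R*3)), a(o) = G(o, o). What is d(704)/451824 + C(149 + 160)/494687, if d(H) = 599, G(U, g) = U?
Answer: -320814999287/223511459088 ≈ -1.4353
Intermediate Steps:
a(o) = o
C(R) = -2300*R (C(R) = -575*(R + R*3) = -575*(R + 3*R) = -2300*R)
d(704)/451824 + C(149 + 160)/494687 = 599/451824 - 2300*(149 + 160)/494687 = 599*(1/451824) - 2300*309*(1/494687) = 599/451824 - 710700*1/494687 = 599/451824 - 710700/494687 = -320814999287/223511459088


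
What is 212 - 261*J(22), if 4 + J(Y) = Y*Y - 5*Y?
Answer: -96358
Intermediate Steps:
J(Y) = -4 + Y**2 - 5*Y (J(Y) = -4 + (Y*Y - 5*Y) = -4 + (Y**2 - 5*Y) = -4 + Y**2 - 5*Y)
212 - 261*J(22) = 212 - 261*(-4 + 22**2 - 5*22) = 212 - 261*(-4 + 484 - 110) = 212 - 261*370 = 212 - 96570 = -96358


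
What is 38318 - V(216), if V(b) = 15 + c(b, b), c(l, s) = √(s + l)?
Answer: 38303 - 12*√3 ≈ 38282.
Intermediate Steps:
c(l, s) = √(l + s)
V(b) = 15 + √2*√b (V(b) = 15 + √(b + b) = 15 + √(2*b) = 15 + √2*√b)
38318 - V(216) = 38318 - (15 + √2*√216) = 38318 - (15 + √2*(6*√6)) = 38318 - (15 + 12*√3) = 38318 + (-15 - 12*√3) = 38303 - 12*√3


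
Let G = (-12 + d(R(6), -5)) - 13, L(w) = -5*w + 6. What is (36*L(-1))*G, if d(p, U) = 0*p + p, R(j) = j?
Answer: -7524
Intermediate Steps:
d(p, U) = p (d(p, U) = 0 + p = p)
L(w) = 6 - 5*w
G = -19 (G = (-12 + 6) - 13 = -6 - 13 = -19)
(36*L(-1))*G = (36*(6 - 5*(-1)))*(-19) = (36*(6 + 5))*(-19) = (36*11)*(-19) = 396*(-19) = -7524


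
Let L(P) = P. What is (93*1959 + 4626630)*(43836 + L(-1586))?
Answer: 203172518250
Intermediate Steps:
(93*1959 + 4626630)*(43836 + L(-1586)) = (93*1959 + 4626630)*(43836 - 1586) = (182187 + 4626630)*42250 = 4808817*42250 = 203172518250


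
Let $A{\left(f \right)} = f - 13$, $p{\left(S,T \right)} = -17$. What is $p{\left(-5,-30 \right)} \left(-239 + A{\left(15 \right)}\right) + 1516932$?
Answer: $1520961$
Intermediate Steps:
$A{\left(f \right)} = -13 + f$
$p{\left(-5,-30 \right)} \left(-239 + A{\left(15 \right)}\right) + 1516932 = - 17 \left(-239 + \left(-13 + 15\right)\right) + 1516932 = - 17 \left(-239 + 2\right) + 1516932 = \left(-17\right) \left(-237\right) + 1516932 = 4029 + 1516932 = 1520961$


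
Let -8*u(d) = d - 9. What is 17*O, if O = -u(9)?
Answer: 0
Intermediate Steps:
u(d) = 9/8 - d/8 (u(d) = -(d - 9)/8 = -(-9 + d)/8 = 9/8 - d/8)
O = 0 (O = -(9/8 - ⅛*9) = -(9/8 - 9/8) = -1*0 = 0)
17*O = 17*0 = 0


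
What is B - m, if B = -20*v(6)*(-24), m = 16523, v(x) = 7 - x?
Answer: -16043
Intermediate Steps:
B = 480 (B = -20*(7 - 1*6)*(-24) = -20*(7 - 6)*(-24) = -20*1*(-24) = -20*(-24) = 480)
B - m = 480 - 1*16523 = 480 - 16523 = -16043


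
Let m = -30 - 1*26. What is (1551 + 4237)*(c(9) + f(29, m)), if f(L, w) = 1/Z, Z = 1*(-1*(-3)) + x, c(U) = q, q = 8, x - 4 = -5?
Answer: 49198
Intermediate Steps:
x = -1 (x = 4 - 5 = -1)
c(U) = 8
m = -56 (m = -30 - 26 = -56)
Z = 2 (Z = 1*(-1*(-3)) - 1 = 1*3 - 1 = 3 - 1 = 2)
f(L, w) = 1/2
(1551 + 4237)*(c(9) + f(29, m)) = (1551 + 4237)*(8 + 1/2) = 5788*(17/2) = 49198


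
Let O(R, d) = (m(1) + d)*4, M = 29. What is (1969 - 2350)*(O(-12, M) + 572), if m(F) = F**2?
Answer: -263652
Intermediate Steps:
O(R, d) = 4 + 4*d (O(R, d) = (1**2 + d)*4 = (1 + d)*4 = 4 + 4*d)
(1969 - 2350)*(O(-12, M) + 572) = (1969 - 2350)*((4 + 4*29) + 572) = -381*((4 + 116) + 572) = -381*(120 + 572) = -381*692 = -263652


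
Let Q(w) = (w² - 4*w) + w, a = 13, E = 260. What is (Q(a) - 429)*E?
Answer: -77740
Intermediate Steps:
Q(w) = w² - 3*w
(Q(a) - 429)*E = (13*(-3 + 13) - 429)*260 = (13*10 - 429)*260 = (130 - 429)*260 = -299*260 = -77740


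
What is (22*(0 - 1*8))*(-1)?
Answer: 176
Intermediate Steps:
(22*(0 - 1*8))*(-1) = (22*(0 - 8))*(-1) = (22*(-8))*(-1) = -176*(-1) = 176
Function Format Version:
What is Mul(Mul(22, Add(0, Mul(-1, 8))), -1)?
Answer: 176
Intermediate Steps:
Mul(Mul(22, Add(0, Mul(-1, 8))), -1) = Mul(Mul(22, Add(0, -8)), -1) = Mul(Mul(22, -8), -1) = Mul(-176, -1) = 176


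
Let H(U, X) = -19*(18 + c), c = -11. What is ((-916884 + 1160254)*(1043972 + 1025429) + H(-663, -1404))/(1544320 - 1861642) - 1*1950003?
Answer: -374136324401/105774 ≈ -3.5371e+6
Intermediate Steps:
H(U, X) = -133 (H(U, X) = -19*(18 - 11) = -19*7 = -133)
((-916884 + 1160254)*(1043972 + 1025429) + H(-663, -1404))/(1544320 - 1861642) - 1*1950003 = ((-916884 + 1160254)*(1043972 + 1025429) - 133)/(1544320 - 1861642) - 1*1950003 = (243370*2069401 - 133)/(-317322) - 1950003 = (503630121370 - 133)*(-1/317322) - 1950003 = 503630121237*(-1/317322) - 1950003 = -167876707079/105774 - 1950003 = -374136324401/105774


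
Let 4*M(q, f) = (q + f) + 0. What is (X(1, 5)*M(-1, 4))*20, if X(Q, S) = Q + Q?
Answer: 30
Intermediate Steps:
X(Q, S) = 2*Q
M(q, f) = f/4 + q/4 (M(q, f) = ((q + f) + 0)/4 = ((f + q) + 0)/4 = (f + q)/4 = f/4 + q/4)
(X(1, 5)*M(-1, 4))*20 = ((2*1)*((1/4)*4 + (1/4)*(-1)))*20 = (2*(1 - 1/4))*20 = (2*(3/4))*20 = (3/2)*20 = 30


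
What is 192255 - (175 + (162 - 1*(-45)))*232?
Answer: 103631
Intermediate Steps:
192255 - (175 + (162 - 1*(-45)))*232 = 192255 - (175 + (162 + 45))*232 = 192255 - (175 + 207)*232 = 192255 - 382*232 = 192255 - 1*88624 = 192255 - 88624 = 103631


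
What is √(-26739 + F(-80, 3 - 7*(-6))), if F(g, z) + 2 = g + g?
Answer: 21*I*√61 ≈ 164.02*I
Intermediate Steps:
F(g, z) = -2 + 2*g (F(g, z) = -2 + (g + g) = -2 + 2*g)
√(-26739 + F(-80, 3 - 7*(-6))) = √(-26739 + (-2 + 2*(-80))) = √(-26739 + (-2 - 160)) = √(-26739 - 162) = √(-26901) = 21*I*√61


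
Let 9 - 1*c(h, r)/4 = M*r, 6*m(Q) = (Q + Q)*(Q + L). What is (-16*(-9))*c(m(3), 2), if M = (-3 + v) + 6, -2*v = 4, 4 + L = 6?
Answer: 4032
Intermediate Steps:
L = 2 (L = -4 + 6 = 2)
v = -2 (v = -½*4 = -2)
m(Q) = Q*(2 + Q)/3 (m(Q) = ((Q + Q)*(Q + 2))/6 = ((2*Q)*(2 + Q))/6 = (2*Q*(2 + Q))/6 = Q*(2 + Q)/3)
M = 1 (M = (-3 - 2) + 6 = -5 + 6 = 1)
c(h, r) = 36 - 4*r
(-16*(-9))*c(m(3), 2) = (-16*(-9))*(36 - 4*2) = 144*(36 - 8) = 144*28 = 4032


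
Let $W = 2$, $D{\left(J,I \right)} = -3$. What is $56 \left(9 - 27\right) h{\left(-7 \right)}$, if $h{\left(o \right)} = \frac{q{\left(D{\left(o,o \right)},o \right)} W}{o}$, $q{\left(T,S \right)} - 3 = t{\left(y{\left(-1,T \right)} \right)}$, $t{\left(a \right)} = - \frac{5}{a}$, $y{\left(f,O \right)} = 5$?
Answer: $576$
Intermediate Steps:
$q{\left(T,S \right)} = 2$ ($q{\left(T,S \right)} = 3 - \frac{5}{5} = 3 - 1 = 2$)
$h{\left(o \right)} = \frac{4}{o}$ ($h{\left(o \right)} = \frac{2 \cdot 2}{o} = \frac{4}{o}$)
$56 \left(9 - 27\right) h{\left(-7 \right)} = 56 \left(9 - 27\right) \frac{4}{-7} = 56 \left(-18\right) 4 \left(- \frac{1}{7}\right) = \left(-1008\right) \left(- \frac{4}{7}\right) = 576$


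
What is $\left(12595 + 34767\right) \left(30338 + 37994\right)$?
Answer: $3236340184$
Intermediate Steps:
$\left(12595 + 34767\right) \left(30338 + 37994\right) = 47362 \cdot 68332 = 3236340184$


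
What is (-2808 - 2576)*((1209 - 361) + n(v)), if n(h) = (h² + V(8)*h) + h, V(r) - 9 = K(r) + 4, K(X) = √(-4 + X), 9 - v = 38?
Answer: -6595400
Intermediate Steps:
v = -29 (v = 9 - 1*38 = 9 - 38 = -29)
V(r) = 13 + √(-4 + r) (V(r) = 9 + (√(-4 + r) + 4) = 9 + (4 + √(-4 + r)) = 13 + √(-4 + r))
n(h) = h² + 16*h (n(h) = (h² + (13 + √(-4 + 8))*h) + h = (h² + (13 + √4)*h) + h = (h² + (13 + 2)*h) + h = (h² + 15*h) + h = h² + 16*h)
(-2808 - 2576)*((1209 - 361) + n(v)) = (-2808 - 2576)*((1209 - 361) - 29*(16 - 29)) = -5384*(848 - 29*(-13)) = -5384*(848 + 377) = -5384*1225 = -6595400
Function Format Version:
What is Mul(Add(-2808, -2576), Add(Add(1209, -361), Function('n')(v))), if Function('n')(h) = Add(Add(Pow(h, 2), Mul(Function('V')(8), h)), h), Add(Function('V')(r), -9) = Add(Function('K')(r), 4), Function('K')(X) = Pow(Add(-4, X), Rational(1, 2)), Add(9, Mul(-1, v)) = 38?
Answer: -6595400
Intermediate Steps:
v = -29 (v = Add(9, Mul(-1, 38)) = Add(9, -38) = -29)
Function('V')(r) = Add(13, Pow(Add(-4, r), Rational(1, 2))) (Function('V')(r) = Add(9, Add(Pow(Add(-4, r), Rational(1, 2)), 4)) = Add(9, Add(4, Pow(Add(-4, r), Rational(1, 2)))) = Add(13, Pow(Add(-4, r), Rational(1, 2))))
Function('n')(h) = Add(Pow(h, 2), Mul(16, h)) (Function('n')(h) = Add(Add(Pow(h, 2), Mul(Add(13, Pow(Add(-4, 8), Rational(1, 2))), h)), h) = Add(Add(Pow(h, 2), Mul(Add(13, Pow(4, Rational(1, 2))), h)), h) = Add(Add(Pow(h, 2), Mul(Add(13, 2), h)), h) = Add(Add(Pow(h, 2), Mul(15, h)), h) = Add(Pow(h, 2), Mul(16, h)))
Mul(Add(-2808, -2576), Add(Add(1209, -361), Function('n')(v))) = Mul(Add(-2808, -2576), Add(Add(1209, -361), Mul(-29, Add(16, -29)))) = Mul(-5384, Add(848, Mul(-29, -13))) = Mul(-5384, Add(848, 377)) = Mul(-5384, 1225) = -6595400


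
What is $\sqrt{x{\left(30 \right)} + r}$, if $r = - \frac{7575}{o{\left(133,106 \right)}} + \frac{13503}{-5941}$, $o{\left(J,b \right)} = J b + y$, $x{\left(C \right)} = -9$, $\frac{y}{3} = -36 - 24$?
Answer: $\frac{3 i \sqrt{8977212348504322}}{82686838} \approx 3.4376 i$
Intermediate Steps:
$y = -180$ ($y = 3 \left(-36 - 24\right) = 3 \left(-60\right) = -180$)
$o{\left(J,b \right)} = -180 + J b$ ($o{\left(J,b \right)} = J b - 180 = -180 + J b$)
$r = - \frac{232937829}{82686838}$ ($r = - \frac{7575}{-180 + 133 \cdot 106} + \frac{13503}{-5941} = - \frac{7575}{-180 + 14098} + 13503 \left(- \frac{1}{5941}\right) = - \frac{7575}{13918} - \frac{13503}{5941} = - \frac{232937829}{82686838} \approx -2.8171$)
$\sqrt{x{\left(30 \right)} + r} = \sqrt{-9 - \frac{232937829}{82686838}} = \sqrt{- \frac{977119371}{82686838}} = \frac{3 i \sqrt{8977212348504322}}{82686838}$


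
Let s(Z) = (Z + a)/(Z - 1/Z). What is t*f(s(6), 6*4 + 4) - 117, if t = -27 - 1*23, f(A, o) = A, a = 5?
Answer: -1479/7 ≈ -211.29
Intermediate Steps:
s(Z) = (5 + Z)/(Z - 1/Z) (s(Z) = (Z + 5)/(Z - 1/Z) = (5 + Z)/(Z - 1/Z))
t = -50 (t = -27 - 23 = -50)
t*f(s(6), 6*4 + 4) - 117 = -300*(5 + 6)/(-1 + 6²) - 117 = -300*11/(-1 + 36) - 117 = -300*11/35 - 117 = -50*66/35 - 117 = -660/7 - 117 = -1479/7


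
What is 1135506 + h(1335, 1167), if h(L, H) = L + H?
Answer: 1138008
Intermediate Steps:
h(L, H) = H + L
1135506 + h(1335, 1167) = 1135506 + (1167 + 1335) = 1135506 + 2502 = 1138008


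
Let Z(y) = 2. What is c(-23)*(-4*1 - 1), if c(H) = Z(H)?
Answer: -10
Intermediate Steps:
c(H) = 2
c(-23)*(-4*1 - 1) = 2*(-4*1 - 1) = 2*(-4 - 1) = 2*(-5) = -10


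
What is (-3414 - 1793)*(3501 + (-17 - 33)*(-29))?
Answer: -25779857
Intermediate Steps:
(-3414 - 1793)*(3501 + (-17 - 33)*(-29)) = -5207*(3501 - 50*(-29)) = -5207*(3501 + 1450) = -5207*4951 = -25779857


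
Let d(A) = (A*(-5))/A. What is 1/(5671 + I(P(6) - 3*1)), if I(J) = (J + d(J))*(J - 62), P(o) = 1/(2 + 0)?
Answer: 4/24619 ≈ 0.00016248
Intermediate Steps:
P(o) = 1/2
d(A) = -5 (d(A) = (-5*A)/A = -5)
I(J) = (-62 + J)*(-5 + J) (I(J) = (J - 5)*(J - 62) = (-5 + J)*(-62 + J) = (-62 + J)*(-5 + J))
1/(5671 + I(P(6) - 3*1)) = 1/(5671 + (310 + (1/2 - 3*1)**2 - 67*(1/2 - 3*1))) = 1/(5671 + (310 + (1/2 - 3)**2 - 67*(1/2 - 3))) = 1/(5671 + (310 + (-5/2)**2 - 67*(-5/2))) = 1/(5671 + (310 + 25/4 + 335/2)) = 1/(5671 + 1935/4) = 1/(24619/4) = 4/24619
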